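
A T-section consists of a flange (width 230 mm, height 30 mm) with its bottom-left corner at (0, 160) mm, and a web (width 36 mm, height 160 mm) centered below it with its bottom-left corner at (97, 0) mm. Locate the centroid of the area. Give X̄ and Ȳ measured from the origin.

X̄ = 115.00 mm, Ȳ = 131.78 mm

Part | A | x̄ᵢ | ȳᵢ | A·x̄ᵢ | A·ȳᵢ
web | 5760.00 | 115.00 | 80.00 | 662400.00 | 460800.00
flange | 6900.00 | 115.00 | 175.00 | 793500.00 | 1207500.00
Σ | 12660.00 |  |  | 1455900.00 | 1668300.00
X̄ = 1455900.00 / 12660.00 = 115.00 mm
Ȳ = 1668300.00 / 12660.00 = 131.78 mm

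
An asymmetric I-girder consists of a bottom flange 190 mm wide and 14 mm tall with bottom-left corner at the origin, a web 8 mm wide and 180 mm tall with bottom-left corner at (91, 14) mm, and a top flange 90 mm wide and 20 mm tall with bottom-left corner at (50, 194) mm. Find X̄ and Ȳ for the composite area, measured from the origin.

X̄ = 95.00 mm, Ȳ = 90.78 mm

Part | A | x̄ᵢ | ȳᵢ | A·x̄ᵢ | A·ȳᵢ
bottom flange | 2660.00 | 95.00 | 7.00 | 252700.00 | 18620.00
web | 1440.00 | 95.00 | 104.00 | 136800.00 | 149760.00
top flange | 1800.00 | 95.00 | 204.00 | 171000.00 | 367200.00
Σ | 5900.00 |  |  | 560500.00 | 535580.00
X̄ = 560500.00 / 5900.00 = 95.00 mm
Ȳ = 535580.00 / 5900.00 = 90.78 mm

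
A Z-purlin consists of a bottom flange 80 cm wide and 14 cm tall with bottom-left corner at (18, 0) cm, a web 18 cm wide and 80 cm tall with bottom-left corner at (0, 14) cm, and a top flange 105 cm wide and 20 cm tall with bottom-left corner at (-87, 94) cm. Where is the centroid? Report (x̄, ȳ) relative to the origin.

x̄ = 1.17 cm, ȳ = 65.24 cm

bottom flange: A = 80 × 14 = 1120.00, centroid at (58.00, 7.00).
web: A = 18 × 80 = 1440.00, centroid at (9.00, 54.00).
top flange: A = 105 × 20 = 2100.00, centroid at (-34.50, 104.00).
ΣA = 4660.00 cm²
ΣAx̄ = (1120.00)(58.00) + (1440.00)(9.00) + (2100.00)(-34.50) = 5470.00 cm³
ΣAȳ = (1120.00)(7.00) + (1440.00)(54.00) + (2100.00)(104.00) = 304000.00 cm³
x̄ = 5470.00 / 4660.00 = 1.17 cm
ȳ = 304000.00 / 4660.00 = 65.24 cm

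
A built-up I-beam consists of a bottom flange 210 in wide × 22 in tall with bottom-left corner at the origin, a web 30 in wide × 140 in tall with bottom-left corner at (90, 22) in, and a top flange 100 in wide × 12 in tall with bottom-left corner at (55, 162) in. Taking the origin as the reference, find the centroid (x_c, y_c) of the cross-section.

x_c = 105.00 in, y_c = 63.75 in

bottom flange: A = 210 × 22 = 4620.00, centroid at (105.00, 11.00).
web: A = 30 × 140 = 4200.00, centroid at (105.00, 92.00).
top flange: A = 100 × 12 = 1200.00, centroid at (105.00, 168.00).
ΣA = 10020.00 in²
ΣAx_c = (4620.00)(105.00) + (4200.00)(105.00) + (1200.00)(105.00) = 1052100.00 in³
ΣAy_c = (4620.00)(11.00) + (4200.00)(92.00) + (1200.00)(168.00) = 638820.00 in³
x_c = 1052100.00 / 10020.00 = 105.00 in
y_c = 638820.00 / 10020.00 = 63.75 in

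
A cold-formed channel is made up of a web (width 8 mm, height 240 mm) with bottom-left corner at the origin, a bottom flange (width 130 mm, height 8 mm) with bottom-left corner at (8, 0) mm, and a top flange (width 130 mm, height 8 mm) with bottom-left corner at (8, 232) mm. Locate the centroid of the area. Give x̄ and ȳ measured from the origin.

x̄ = 39.88 mm, ȳ = 120.00 mm

Part | A | x̄ᵢ | ȳᵢ | A·x̄ᵢ | A·ȳᵢ
web | 1920.00 | 4.00 | 120.00 | 7680.00 | 230400.00
bottom flange | 1040.00 | 73.00 | 4.00 | 75920.00 | 4160.00
top flange | 1040.00 | 73.00 | 236.00 | 75920.00 | 245440.00
Σ | 4000.00 |  |  | 159520.00 | 480000.00
x̄ = 159520.00 / 4000.00 = 39.88 mm
ȳ = 480000.00 / 4000.00 = 120.00 mm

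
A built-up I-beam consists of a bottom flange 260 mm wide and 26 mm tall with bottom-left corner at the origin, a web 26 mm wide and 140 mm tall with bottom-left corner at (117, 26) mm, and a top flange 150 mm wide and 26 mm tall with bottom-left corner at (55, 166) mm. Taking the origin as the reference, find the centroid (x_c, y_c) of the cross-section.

bottom flange: A = 260 × 26 = 6760.00, centroid at (130.00, 13.00).
web: A = 26 × 140 = 3640.00, centroid at (130.00, 96.00).
top flange: A = 150 × 26 = 3900.00, centroid at (130.00, 179.00).
ΣA = 14300.00 mm²
ΣAx_c = (6760.00)(130.00) + (3640.00)(130.00) + (3900.00)(130.00) = 1859000.00 mm³
ΣAy_c = (6760.00)(13.00) + (3640.00)(96.00) + (3900.00)(179.00) = 1135420.00 mm³
x_c = 1859000.00 / 14300.00 = 130.00 mm
y_c = 1135420.00 / 14300.00 = 79.40 mm

x_c = 130.00 mm, y_c = 79.40 mm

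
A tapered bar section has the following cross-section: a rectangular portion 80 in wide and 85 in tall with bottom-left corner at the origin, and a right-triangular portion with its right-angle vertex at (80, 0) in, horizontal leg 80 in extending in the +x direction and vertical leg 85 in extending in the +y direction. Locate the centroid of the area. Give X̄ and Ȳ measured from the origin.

rectangular portion: A = 80 × 85 = 6800.00, centroid at (40.00, 42.50).
triangular portion: A = ½·80·85 = 3400.00, centroid at (106.67, 28.33).
ΣA = 10200.00 in², ΣAX̄ = 634666.67 in³, ΣAȲ = 385333.33 in³.
X̄ = 634666.67/10200.00 = 62.22 in; Ȳ = 385333.33/10200.00 = 37.78 in.

X̄ = 62.22 in, Ȳ = 37.78 in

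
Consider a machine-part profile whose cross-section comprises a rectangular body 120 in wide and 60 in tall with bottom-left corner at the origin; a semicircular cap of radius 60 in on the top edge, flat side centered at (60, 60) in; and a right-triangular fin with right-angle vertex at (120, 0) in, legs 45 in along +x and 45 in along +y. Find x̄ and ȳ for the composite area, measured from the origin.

x̄ = 65.48 in, ȳ = 51.52 in

rectangular body: A = 120 × 60 = 7200.00, centroid at (60.00, 30.00).
semicircular top: A = ½π·60² = 5654.87, centroid at (60.00, 85.46).
triangular fin: A = ½·45·45 = 1012.50, centroid at (135.00, 15.00).
ΣA = 13867.37 in², ΣAx̄ = 907979.51 in³, ΣAȳ = 714479.51 in³.
x̄ = 907979.51/13867.37 = 65.48 in; ȳ = 714479.51/13867.37 = 51.52 in.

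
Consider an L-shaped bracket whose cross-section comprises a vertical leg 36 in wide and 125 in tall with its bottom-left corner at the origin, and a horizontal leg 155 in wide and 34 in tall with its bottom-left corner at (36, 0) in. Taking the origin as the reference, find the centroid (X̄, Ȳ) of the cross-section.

vertical leg: A = 36 × 125 = 4500.00, centroid at (18.00, 62.50).
horizontal leg: A = 155 × 34 = 5270.00, centroid at (113.50, 17.00).
ΣA = 9770.00 in², ΣAX̄ = 679145.00 in³, ΣAȲ = 370840.00 in³.
X̄ = 679145.00/9770.00 = 69.51 in; Ȳ = 370840.00/9770.00 = 37.96 in.

X̄ = 69.51 in, Ȳ = 37.96 in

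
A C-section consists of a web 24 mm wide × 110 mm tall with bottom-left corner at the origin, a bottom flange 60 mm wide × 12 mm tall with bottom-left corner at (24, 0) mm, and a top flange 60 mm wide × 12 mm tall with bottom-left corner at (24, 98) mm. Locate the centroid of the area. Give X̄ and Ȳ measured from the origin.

X̄ = 26.82 mm, Ȳ = 55.00 mm

web: A = 24 × 110 = 2640.00, centroid at (12.00, 55.00).
bottom flange: A = 60 × 12 = 720.00, centroid at (54.00, 6.00).
top flange: A = 60 × 12 = 720.00, centroid at (54.00, 104.00).
ΣA = 4080.00 mm², ΣAX̄ = 109440.00 mm³, ΣAȲ = 224400.00 mm³.
X̄ = 109440.00/4080.00 = 26.82 mm; Ȳ = 224400.00/4080.00 = 55.00 mm.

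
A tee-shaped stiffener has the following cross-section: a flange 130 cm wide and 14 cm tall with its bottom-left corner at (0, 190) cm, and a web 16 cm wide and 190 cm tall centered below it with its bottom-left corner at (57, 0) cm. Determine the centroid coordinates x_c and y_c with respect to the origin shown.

Part | A | x̄ᵢ | ȳᵢ | A·x̄ᵢ | A·ȳᵢ
web | 3040.00 | 65.00 | 95.00 | 197600.00 | 288800.00
flange | 1820.00 | 65.00 | 197.00 | 118300.00 | 358540.00
Σ | 4860.00 |  |  | 315900.00 | 647340.00
x_c = 315900.00 / 4860.00 = 65.00 cm
y_c = 647340.00 / 4860.00 = 133.20 cm

x_c = 65.00 cm, y_c = 133.20 cm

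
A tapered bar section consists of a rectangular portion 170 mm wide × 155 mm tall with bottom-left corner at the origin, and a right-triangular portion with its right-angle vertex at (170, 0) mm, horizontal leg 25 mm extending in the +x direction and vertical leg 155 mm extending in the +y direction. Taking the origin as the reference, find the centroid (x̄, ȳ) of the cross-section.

x̄ = 91.39 mm, ȳ = 75.73 mm

rectangular portion: A = 170 × 155 = 26350.00, centroid at (85.00, 77.50).
triangular portion: A = ½·25·155 = 1937.50, centroid at (178.33, 51.67).
ΣA = 28287.50 mm², ΣAx̄ = 2585270.83 mm³, ΣAȳ = 2142229.17 mm³.
x̄ = 2585270.83/28287.50 = 91.39 mm; ȳ = 2142229.17/28287.50 = 75.73 mm.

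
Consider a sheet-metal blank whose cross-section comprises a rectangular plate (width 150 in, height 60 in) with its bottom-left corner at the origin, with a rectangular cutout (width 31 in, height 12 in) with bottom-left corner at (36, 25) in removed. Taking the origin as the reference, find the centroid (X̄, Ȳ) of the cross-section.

plate: A = 150 × 60 = 9000.00, centroid at (75.00, 30.00).
hole: A = −(31 × 12) = -372.00, centroid at (51.50, 31.00).
ΣA = 8628.00 in², ΣAX̄ = 655842.00 in³, ΣAȲ = 258468.00 in³.
X̄ = 655842.00/8628.00 = 76.01 in; Ȳ = 258468.00/8628.00 = 29.96 in.

X̄ = 76.01 in, Ȳ = 29.96 in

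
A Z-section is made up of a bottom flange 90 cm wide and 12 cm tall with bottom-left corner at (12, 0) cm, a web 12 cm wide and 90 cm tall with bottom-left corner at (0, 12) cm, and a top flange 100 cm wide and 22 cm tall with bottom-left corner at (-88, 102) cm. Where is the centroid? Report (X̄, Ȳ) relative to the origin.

bottom flange: A = 90 × 12 = 1080.00, centroid at (57.00, 6.00).
web: A = 12 × 90 = 1080.00, centroid at (6.00, 57.00).
top flange: A = 100 × 22 = 2200.00, centroid at (-38.00, 113.00).
ΣA = 4360.00 cm², ΣAX̄ = -15560.00 cm³, ΣAȲ = 316640.00 cm³.
X̄ = -15560.00/4360.00 = -3.57 cm; Ȳ = 316640.00/4360.00 = 72.62 cm.

X̄ = -3.57 cm, Ȳ = 72.62 cm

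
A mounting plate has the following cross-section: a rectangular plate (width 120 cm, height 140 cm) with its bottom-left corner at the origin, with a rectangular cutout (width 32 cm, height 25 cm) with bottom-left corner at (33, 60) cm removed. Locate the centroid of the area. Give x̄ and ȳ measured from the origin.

Part | A | x̄ᵢ | ȳᵢ | A·x̄ᵢ | A·ȳᵢ
plate | 16800.00 | 60.00 | 70.00 | 1008000.00 | 1176000.00
hole | -800.00 | 49.00 | 72.50 | -39200.00 | -58000.00
Σ | 16000.00 |  |  | 968800.00 | 1118000.00
x̄ = 968800.00 / 16000.00 = 60.55 cm
ȳ = 1118000.00 / 16000.00 = 69.88 cm

x̄ = 60.55 cm, ȳ = 69.88 cm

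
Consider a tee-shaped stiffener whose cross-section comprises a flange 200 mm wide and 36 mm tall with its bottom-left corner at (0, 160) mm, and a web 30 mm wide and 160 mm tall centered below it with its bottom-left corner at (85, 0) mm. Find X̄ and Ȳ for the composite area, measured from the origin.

web: A = 30 × 160 = 4800.00, centroid at (100.00, 80.00).
flange: A = 200 × 36 = 7200.00, centroid at (100.00, 178.00).
ΣA = 12000.00 mm², ΣAX̄ = 1200000.00 mm³, ΣAȲ = 1665600.00 mm³.
X̄ = 1200000.00/12000.00 = 100.00 mm; Ȳ = 1665600.00/12000.00 = 138.80 mm.

X̄ = 100.00 mm, Ȳ = 138.80 mm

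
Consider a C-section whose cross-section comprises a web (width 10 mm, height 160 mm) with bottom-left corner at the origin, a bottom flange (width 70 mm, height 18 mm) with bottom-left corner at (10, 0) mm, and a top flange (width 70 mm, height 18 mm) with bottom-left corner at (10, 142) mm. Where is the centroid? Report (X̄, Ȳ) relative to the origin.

Part | A | x̄ᵢ | ȳᵢ | A·x̄ᵢ | A·ȳᵢ
web | 1600.00 | 5.00 | 80.00 | 8000.00 | 128000.00
bottom flange | 1260.00 | 45.00 | 9.00 | 56700.00 | 11340.00
top flange | 1260.00 | 45.00 | 151.00 | 56700.00 | 190260.00
Σ | 4120.00 |  |  | 121400.00 | 329600.00
X̄ = 121400.00 / 4120.00 = 29.47 mm
Ȳ = 329600.00 / 4120.00 = 80.00 mm

X̄ = 29.47 mm, Ȳ = 80.00 mm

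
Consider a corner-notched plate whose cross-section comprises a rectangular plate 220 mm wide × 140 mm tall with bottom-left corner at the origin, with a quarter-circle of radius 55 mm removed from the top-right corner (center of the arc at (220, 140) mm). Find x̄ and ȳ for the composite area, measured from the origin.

x̄ = 102.76 mm, ȳ = 66.10 mm

Part | A | x̄ᵢ | ȳᵢ | A·x̄ᵢ | A·ȳᵢ
plate | 30800.00 | 110.00 | 70.00 | 3388000.00 | 2156000.00
removed quarter-circle | -2375.83 | 196.66 | 116.66 | -467224.14 | -277157.79
Σ | 28424.17 |  |  | 2920775.86 | 1878842.21
x̄ = 2920775.86 / 28424.17 = 102.76 mm
ȳ = 1878842.21 / 28424.17 = 66.10 mm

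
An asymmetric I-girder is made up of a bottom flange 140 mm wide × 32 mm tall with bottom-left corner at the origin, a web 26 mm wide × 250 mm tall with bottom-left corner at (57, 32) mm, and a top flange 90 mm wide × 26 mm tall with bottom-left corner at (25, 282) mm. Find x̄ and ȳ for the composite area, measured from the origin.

x̄ = 70.00 mm, ȳ = 133.82 mm

bottom flange: A = 140 × 32 = 4480.00, centroid at (70.00, 16.00).
web: A = 26 × 250 = 6500.00, centroid at (70.00, 157.00).
top flange: A = 90 × 26 = 2340.00, centroid at (70.00, 295.00).
ΣA = 13320.00 mm², ΣAx̄ = 932400.00 mm³, ΣAȳ = 1782480.00 mm³.
x̄ = 932400.00/13320.00 = 70.00 mm; ȳ = 1782480.00/13320.00 = 133.82 mm.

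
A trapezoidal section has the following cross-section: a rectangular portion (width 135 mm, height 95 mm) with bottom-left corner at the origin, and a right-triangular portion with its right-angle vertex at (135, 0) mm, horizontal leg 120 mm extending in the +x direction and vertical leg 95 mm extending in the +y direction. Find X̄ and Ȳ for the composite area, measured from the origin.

X̄ = 100.58 mm, Ȳ = 42.63 mm

rectangular portion: A = 135 × 95 = 12825.00, centroid at (67.50, 47.50).
triangular portion: A = ½·120·95 = 5700.00, centroid at (175.00, 31.67).
ΣA = 18525.00 mm², ΣAX̄ = 1863187.50 mm³, ΣAȲ = 789687.50 mm³.
X̄ = 1863187.50/18525.00 = 100.58 mm; Ȳ = 789687.50/18525.00 = 42.63 mm.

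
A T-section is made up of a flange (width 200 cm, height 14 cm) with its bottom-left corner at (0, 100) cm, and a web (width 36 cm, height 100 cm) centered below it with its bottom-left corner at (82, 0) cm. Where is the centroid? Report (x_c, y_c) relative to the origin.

web: A = 36 × 100 = 3600.00, centroid at (100.00, 50.00).
flange: A = 200 × 14 = 2800.00, centroid at (100.00, 107.00).
ΣA = 6400.00 cm², ΣAx_c = 640000.00 cm³, ΣAy_c = 479600.00 cm³.
x_c = 640000.00/6400.00 = 100.00 cm; y_c = 479600.00/6400.00 = 74.94 cm.

x_c = 100.00 cm, y_c = 74.94 cm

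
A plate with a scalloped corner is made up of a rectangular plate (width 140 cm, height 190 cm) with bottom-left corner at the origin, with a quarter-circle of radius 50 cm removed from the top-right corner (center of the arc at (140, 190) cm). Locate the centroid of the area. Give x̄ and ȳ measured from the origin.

x̄ = 66.11 cm, ȳ = 89.12 cm

plate: A = 140 × 190 = 26600.00, centroid at (70.00, 95.00).
removed quarter-circle: A = −¼π·50² = -1963.50, centroid at (118.78, 168.78).
ΣA = 24636.50 cm²
ΣAx̄ = (26600.00)(70.00) + (-1963.50)(118.78) = 1628777.31 cm³
ΣAȳ = (26600.00)(95.00) + (-1963.50)(168.78) = 2195602.54 cm³
x̄ = 1628777.31 / 24636.50 = 66.11 cm
ȳ = 2195602.54 / 24636.50 = 89.12 cm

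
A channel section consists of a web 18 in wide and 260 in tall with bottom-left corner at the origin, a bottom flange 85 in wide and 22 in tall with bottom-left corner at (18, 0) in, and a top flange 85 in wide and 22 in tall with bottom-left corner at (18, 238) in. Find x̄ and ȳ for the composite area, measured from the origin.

web: A = 18 × 260 = 4680.00, centroid at (9.00, 130.00).
bottom flange: A = 85 × 22 = 1870.00, centroid at (60.50, 11.00).
top flange: A = 85 × 22 = 1870.00, centroid at (60.50, 249.00).
ΣA = 8420.00 in², ΣAx̄ = 268390.00 in³, ΣAȳ = 1094600.00 in³.
x̄ = 268390.00/8420.00 = 31.88 in; ȳ = 1094600.00/8420.00 = 130.00 in.

x̄ = 31.88 in, ȳ = 130.00 in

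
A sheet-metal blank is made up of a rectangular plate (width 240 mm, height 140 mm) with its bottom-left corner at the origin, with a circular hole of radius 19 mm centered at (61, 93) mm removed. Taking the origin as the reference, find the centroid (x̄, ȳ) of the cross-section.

plate: A = 240 × 140 = 33600.00, centroid at (120.00, 70.00).
hole: A = −π·19² = -1134.11, centroid at (61.00, 93.00).
ΣA = 32465.89 mm², ΣAx̄ = 3962818.99 mm³, ΣAȳ = 2246527.31 mm³.
x̄ = 3962818.99/32465.89 = 122.06 mm; ȳ = 2246527.31/32465.89 = 69.20 mm.

x̄ = 122.06 mm, ȳ = 69.20 mm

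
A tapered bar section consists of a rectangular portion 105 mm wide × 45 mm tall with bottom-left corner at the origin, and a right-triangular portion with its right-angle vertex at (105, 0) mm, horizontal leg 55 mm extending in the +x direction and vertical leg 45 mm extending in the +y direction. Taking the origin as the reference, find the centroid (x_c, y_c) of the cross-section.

x_c = 67.20 mm, y_c = 20.94 mm

rectangular portion: A = 105 × 45 = 4725.00, centroid at (52.50, 22.50).
triangular portion: A = ½·55·45 = 1237.50, centroid at (123.33, 15.00).
ΣA = 5962.50 mm²
ΣAx_c = (4725.00)(52.50) + (1237.50)(123.33) = 400687.50 mm³
ΣAy_c = (4725.00)(22.50) + (1237.50)(15.00) = 124875.00 mm³
x_c = 400687.50 / 5962.50 = 67.20 mm
y_c = 124875.00 / 5962.50 = 20.94 mm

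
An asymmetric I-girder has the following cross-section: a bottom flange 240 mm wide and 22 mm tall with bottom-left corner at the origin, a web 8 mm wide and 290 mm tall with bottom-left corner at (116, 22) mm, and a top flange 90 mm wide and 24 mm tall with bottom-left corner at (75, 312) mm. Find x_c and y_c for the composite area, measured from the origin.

x_c = 120.00 mm, y_c = 117.35 mm

bottom flange: A = 240 × 22 = 5280.00, centroid at (120.00, 11.00).
web: A = 8 × 290 = 2320.00, centroid at (120.00, 167.00).
top flange: A = 90 × 24 = 2160.00, centroid at (120.00, 324.00).
ΣA = 9760.00 mm²
ΣAx_c = (5280.00)(120.00) + (2320.00)(120.00) + (2160.00)(120.00) = 1171200.00 mm³
ΣAy_c = (5280.00)(11.00) + (2320.00)(167.00) + (2160.00)(324.00) = 1145360.00 mm³
x_c = 1171200.00 / 9760.00 = 120.00 mm
y_c = 1145360.00 / 9760.00 = 117.35 mm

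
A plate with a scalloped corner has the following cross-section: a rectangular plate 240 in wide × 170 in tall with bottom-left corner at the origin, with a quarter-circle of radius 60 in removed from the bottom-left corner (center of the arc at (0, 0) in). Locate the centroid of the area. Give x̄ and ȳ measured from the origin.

x̄ = 127.04 in, ȳ = 89.43 in

Part | A | x̄ᵢ | ȳᵢ | A·x̄ᵢ | A·ȳᵢ
plate | 40800.00 | 120.00 | 85.00 | 4896000.00 | 3468000.00
removed quarter-circle | -2827.43 | 25.46 | 25.46 | -72000.00 | -72000.00
Σ | 37972.57 |  |  | 4824000.00 | 3396000.00
x̄ = 4824000.00 / 37972.57 = 127.04 in
ȳ = 3396000.00 / 37972.57 = 89.43 in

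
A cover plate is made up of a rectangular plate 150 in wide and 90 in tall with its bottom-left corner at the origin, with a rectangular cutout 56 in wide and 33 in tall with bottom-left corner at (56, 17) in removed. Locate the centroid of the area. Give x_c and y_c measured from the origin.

plate: A = 150 × 90 = 13500.00, centroid at (75.00, 45.00).
hole: A = −(56 × 33) = -1848.00, centroid at (84.00, 33.50).
ΣA = 11652.00 in²
ΣAx_c = (13500.00)(75.00) + (-1848.00)(84.00) = 857268.00 in³
ΣAy_c = (13500.00)(45.00) + (-1848.00)(33.50) = 545592.00 in³
x_c = 857268.00 / 11652.00 = 73.57 in
y_c = 545592.00 / 11652.00 = 46.82 in

x_c = 73.57 in, y_c = 46.82 in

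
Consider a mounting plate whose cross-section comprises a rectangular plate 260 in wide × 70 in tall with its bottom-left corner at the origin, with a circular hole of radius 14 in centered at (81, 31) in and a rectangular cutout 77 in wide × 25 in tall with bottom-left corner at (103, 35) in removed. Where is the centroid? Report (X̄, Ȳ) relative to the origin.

X̄ = 130.51 in, Ȳ = 33.62 in

Part | A | x̄ᵢ | ȳᵢ | A·x̄ᵢ | A·ȳᵢ
plate | 18200.00 | 130.00 | 35.00 | 2366000.00 | 637000.00
hole 1 | -615.75 | 81.00 | 31.00 | -49875.92 | -19088.32
hole 2 | -1925.00 | 141.50 | 47.50 | -272387.50 | -91437.50
Σ | 15659.25 |  |  | 2043736.58 | 526474.18
X̄ = 2043736.58 / 15659.25 = 130.51 in
Ȳ = 526474.18 / 15659.25 = 33.62 in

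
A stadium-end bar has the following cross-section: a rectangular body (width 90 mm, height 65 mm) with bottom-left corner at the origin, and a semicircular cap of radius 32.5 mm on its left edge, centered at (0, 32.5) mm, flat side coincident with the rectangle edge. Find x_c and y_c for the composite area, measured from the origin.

x_c = 32.01 mm, y_c = 32.50 mm

Part | A | x̄ᵢ | ȳᵢ | A·x̄ᵢ | A·ȳᵢ
rectangular body | 5850.00 | 45.00 | 32.50 | 263250.00 | 190125.00
semicircular end | 1659.15 | -13.79 | 32.50 | -22885.42 | 53922.49
Σ | 7509.15 |  |  | 240364.58 | 244047.49
x_c = 240364.58 / 7509.15 = 32.01 mm
y_c = 244047.49 / 7509.15 = 32.50 mm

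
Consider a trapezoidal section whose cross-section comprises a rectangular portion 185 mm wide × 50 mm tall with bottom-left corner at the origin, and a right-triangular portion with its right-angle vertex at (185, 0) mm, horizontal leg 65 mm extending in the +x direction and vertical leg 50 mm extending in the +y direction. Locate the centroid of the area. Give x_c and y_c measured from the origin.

x_c = 109.56 mm, y_c = 23.75 mm

rectangular portion: A = 185 × 50 = 9250.00, centroid at (92.50, 25.00).
triangular portion: A = ½·65·50 = 1625.00, centroid at (206.67, 16.67).
ΣA = 10875.00 mm²
ΣAx_c = (9250.00)(92.50) + (1625.00)(206.67) = 1191458.33 mm³
ΣAy_c = (9250.00)(25.00) + (1625.00)(16.67) = 258333.33 mm³
x_c = 1191458.33 / 10875.00 = 109.56 mm
y_c = 258333.33 / 10875.00 = 23.75 mm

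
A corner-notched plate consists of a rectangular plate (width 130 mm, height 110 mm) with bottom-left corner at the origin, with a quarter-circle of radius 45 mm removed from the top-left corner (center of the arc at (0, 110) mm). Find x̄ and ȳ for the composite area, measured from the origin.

Part | A | x̄ᵢ | ȳᵢ | A·x̄ᵢ | A·ȳᵢ
plate | 14300.00 | 65.00 | 55.00 | 929500.00 | 786500.00
removed quarter-circle | -1590.43 | 19.10 | 90.90 | -30375.00 | -144572.44
Σ | 12709.57 |  |  | 899125.00 | 641927.56
x̄ = 899125.00 / 12709.57 = 70.74 mm
ȳ = 641927.56 / 12709.57 = 50.51 mm

x̄ = 70.74 mm, ȳ = 50.51 mm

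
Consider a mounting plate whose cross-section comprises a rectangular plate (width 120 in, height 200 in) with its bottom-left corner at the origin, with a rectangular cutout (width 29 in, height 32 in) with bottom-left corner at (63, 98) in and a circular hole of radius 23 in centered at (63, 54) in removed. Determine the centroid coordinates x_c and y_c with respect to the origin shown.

plate: A = 120 × 200 = 24000.00, centroid at (60.00, 100.00).
hole 1: A = −(29 × 32) = -928.00, centroid at (77.50, 114.00).
hole 2: A = −π·23² = -1661.90, centroid at (63.00, 54.00).
ΣA = 21410.10 in²
ΣAx_c = (24000.00)(60.00) + (-928.00)(77.50) + (-1661.90)(63.00) = 1263380.14 in³
ΣAy_c = (24000.00)(100.00) + (-928.00)(114.00) + (-1661.90)(54.00) = 2204465.26 in³
x_c = 1263380.14 / 21410.10 = 59.01 in
y_c = 2204465.26 / 21410.10 = 102.96 in

x_c = 59.01 in, y_c = 102.96 in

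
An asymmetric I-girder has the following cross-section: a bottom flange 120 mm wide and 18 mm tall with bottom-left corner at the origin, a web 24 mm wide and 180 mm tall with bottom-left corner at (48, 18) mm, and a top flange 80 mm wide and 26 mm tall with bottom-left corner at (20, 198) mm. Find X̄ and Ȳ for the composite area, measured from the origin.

bottom flange: A = 120 × 18 = 2160.00, centroid at (60.00, 9.00).
web: A = 24 × 180 = 4320.00, centroid at (60.00, 108.00).
top flange: A = 80 × 26 = 2080.00, centroid at (60.00, 211.00).
ΣA = 8560.00 mm²
ΣAX̄ = (2160.00)(60.00) + (4320.00)(60.00) + (2080.00)(60.00) = 513600.00 mm³
ΣAȲ = (2160.00)(9.00) + (4320.00)(108.00) + (2080.00)(211.00) = 924880.00 mm³
X̄ = 513600.00 / 8560.00 = 60.00 mm
Ȳ = 924880.00 / 8560.00 = 108.05 mm

X̄ = 60.00 mm, Ȳ = 108.05 mm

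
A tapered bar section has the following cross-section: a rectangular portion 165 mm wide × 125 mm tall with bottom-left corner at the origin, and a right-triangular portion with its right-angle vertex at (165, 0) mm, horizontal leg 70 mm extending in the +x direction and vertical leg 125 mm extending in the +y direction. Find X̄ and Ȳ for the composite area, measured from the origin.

rectangular portion: A = 165 × 125 = 20625.00, centroid at (82.50, 62.50).
triangular portion: A = ½·70·125 = 4375.00, centroid at (188.33, 41.67).
ΣA = 25000.00 mm², ΣAX̄ = 2525520.83 mm³, ΣAȲ = 1471354.17 mm³.
X̄ = 2525520.83/25000.00 = 101.02 mm; Ȳ = 1471354.17/25000.00 = 58.85 mm.

X̄ = 101.02 mm, Ȳ = 58.85 mm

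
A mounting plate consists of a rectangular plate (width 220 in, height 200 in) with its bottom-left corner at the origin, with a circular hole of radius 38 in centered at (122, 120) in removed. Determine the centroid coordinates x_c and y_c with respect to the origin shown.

x_c = 108.62 in, y_c = 97.70 in

plate: A = 220 × 200 = 44000.00, centroid at (110.00, 100.00).
hole: A = −π·38² = -4536.46, centroid at (122.00, 120.00).
ΣA = 39463.54 in²
ΣAx_c = (44000.00)(110.00) + (-4536.46)(122.00) = 4286551.91 in³
ΣAy_c = (44000.00)(100.00) + (-4536.46)(120.00) = 3855624.82 in³
x_c = 4286551.91 / 39463.54 = 108.62 in
y_c = 3855624.82 / 39463.54 = 97.70 in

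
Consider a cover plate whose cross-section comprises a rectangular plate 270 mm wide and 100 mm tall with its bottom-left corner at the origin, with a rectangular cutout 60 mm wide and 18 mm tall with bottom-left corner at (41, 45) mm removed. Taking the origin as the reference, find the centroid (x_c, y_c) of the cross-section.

plate: A = 270 × 100 = 27000.00, centroid at (135.00, 50.00).
hole: A = −(60 × 18) = -1080.00, centroid at (71.00, 54.00).
ΣA = 25920.00 mm², ΣAx_c = 3568320.00 mm³, ΣAy_c = 1291680.00 mm³.
x_c = 3568320.00/25920.00 = 137.67 mm; y_c = 1291680.00/25920.00 = 49.83 mm.

x_c = 137.67 mm, y_c = 49.83 mm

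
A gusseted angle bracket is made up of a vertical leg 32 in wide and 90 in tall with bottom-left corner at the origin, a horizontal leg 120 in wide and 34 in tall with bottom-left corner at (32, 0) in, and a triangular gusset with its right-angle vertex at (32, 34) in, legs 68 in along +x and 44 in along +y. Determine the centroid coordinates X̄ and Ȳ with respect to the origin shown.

X̄ = 59.51 in, Ȳ = 32.14 in

vertical leg: A = 32 × 90 = 2880.00, centroid at (16.00, 45.00).
horizontal leg: A = 120 × 34 = 4080.00, centroid at (92.00, 17.00).
gusset: A = ½·68·44 = 1496.00, centroid at (54.67, 48.67).
ΣA = 8456.00 in²
ΣAX̄ = (2880.00)(16.00) + (4080.00)(92.00) + (1496.00)(54.67) = 503221.33 in³
ΣAȲ = (2880.00)(45.00) + (4080.00)(17.00) + (1496.00)(48.67) = 271765.33 in³
X̄ = 503221.33 / 8456.00 = 59.51 in
Ȳ = 271765.33 / 8456.00 = 32.14 in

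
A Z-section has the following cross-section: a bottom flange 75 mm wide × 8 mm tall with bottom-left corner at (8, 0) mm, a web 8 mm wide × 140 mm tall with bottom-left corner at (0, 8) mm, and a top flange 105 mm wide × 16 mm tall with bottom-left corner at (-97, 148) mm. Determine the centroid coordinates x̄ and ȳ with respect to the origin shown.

bottom flange: A = 75 × 8 = 600.00, centroid at (45.50, 4.00).
web: A = 8 × 140 = 1120.00, centroid at (4.00, 78.00).
top flange: A = 105 × 16 = 1680.00, centroid at (-44.50, 156.00).
ΣA = 3400.00 mm²
ΣAx̄ = (600.00)(45.50) + (1120.00)(4.00) + (1680.00)(-44.50) = -42980.00 mm³
ΣAȳ = (600.00)(4.00) + (1120.00)(78.00) + (1680.00)(156.00) = 351840.00 mm³
x̄ = -42980.00 / 3400.00 = -12.64 mm
ȳ = 351840.00 / 3400.00 = 103.48 mm

x̄ = -12.64 mm, ȳ = 103.48 mm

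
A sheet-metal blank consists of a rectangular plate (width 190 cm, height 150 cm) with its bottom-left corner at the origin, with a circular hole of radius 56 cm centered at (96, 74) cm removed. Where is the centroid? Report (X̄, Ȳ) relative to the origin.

X̄ = 94.47 cm, Ȳ = 75.53 cm

plate: A = 190 × 150 = 28500.00, centroid at (95.00, 75.00).
hole: A = −π·56² = -9852.03, centroid at (96.00, 74.00).
ΣA = 18647.97 cm²
ΣAX̄ = (28500.00)(95.00) + (-9852.03)(96.00) = 1761704.68 cm³
ΣAȲ = (28500.00)(75.00) + (-9852.03)(74.00) = 1408449.44 cm³
X̄ = 1761704.68 / 18647.97 = 94.47 cm
Ȳ = 1408449.44 / 18647.97 = 75.53 cm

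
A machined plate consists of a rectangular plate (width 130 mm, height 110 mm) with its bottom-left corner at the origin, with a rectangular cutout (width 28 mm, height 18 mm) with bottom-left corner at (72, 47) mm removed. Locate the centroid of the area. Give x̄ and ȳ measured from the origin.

x̄ = 64.23 mm, ȳ = 54.96 mm

plate: A = 130 × 110 = 14300.00, centroid at (65.00, 55.00).
hole: A = −(28 × 18) = -504.00, centroid at (86.00, 56.00).
ΣA = 13796.00 mm²
ΣAx̄ = (14300.00)(65.00) + (-504.00)(86.00) = 886156.00 mm³
ΣAȳ = (14300.00)(55.00) + (-504.00)(56.00) = 758276.00 mm³
x̄ = 886156.00 / 13796.00 = 64.23 mm
ȳ = 758276.00 / 13796.00 = 54.96 mm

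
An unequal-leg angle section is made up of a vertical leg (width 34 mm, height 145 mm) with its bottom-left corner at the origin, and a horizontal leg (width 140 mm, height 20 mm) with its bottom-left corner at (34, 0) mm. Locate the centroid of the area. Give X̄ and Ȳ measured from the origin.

X̄ = 48.51 mm, Ȳ = 49.86 mm

vertical leg: A = 34 × 145 = 4930.00, centroid at (17.00, 72.50).
horizontal leg: A = 140 × 20 = 2800.00, centroid at (104.00, 10.00).
ΣA = 7730.00 mm², ΣAX̄ = 375010.00 mm³, ΣAȲ = 385425.00 mm³.
X̄ = 375010.00/7730.00 = 48.51 mm; Ȳ = 385425.00/7730.00 = 49.86 mm.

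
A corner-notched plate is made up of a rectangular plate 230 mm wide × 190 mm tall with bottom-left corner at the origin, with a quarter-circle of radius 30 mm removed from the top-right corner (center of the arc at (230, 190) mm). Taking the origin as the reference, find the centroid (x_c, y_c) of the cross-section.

x_c = 113.32 mm, y_c = 93.65 mm

plate: A = 230 × 190 = 43700.00, centroid at (115.00, 95.00).
removed quarter-circle: A = −¼π·30² = -706.86, centroid at (217.27, 177.27).
ΣA = 42993.14 mm², ΣAx_c = 4871922.58 mm³, ΣAy_c = 4026196.91 mm³.
x_c = 4871922.58/42993.14 = 113.32 mm; y_c = 4026196.91/42993.14 = 93.65 mm.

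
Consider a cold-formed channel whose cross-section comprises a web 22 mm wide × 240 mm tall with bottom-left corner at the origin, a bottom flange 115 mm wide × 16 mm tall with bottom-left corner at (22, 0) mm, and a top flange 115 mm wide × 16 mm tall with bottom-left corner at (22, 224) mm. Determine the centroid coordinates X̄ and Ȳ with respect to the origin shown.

X̄ = 39.13 mm, Ȳ = 120.00 mm

Part | A | x̄ᵢ | ȳᵢ | A·x̄ᵢ | A·ȳᵢ
web | 5280.00 | 11.00 | 120.00 | 58080.00 | 633600.00
bottom flange | 1840.00 | 79.50 | 8.00 | 146280.00 | 14720.00
top flange | 1840.00 | 79.50 | 232.00 | 146280.00 | 426880.00
Σ | 8960.00 |  |  | 350640.00 | 1075200.00
X̄ = 350640.00 / 8960.00 = 39.13 mm
Ȳ = 1075200.00 / 8960.00 = 120.00 mm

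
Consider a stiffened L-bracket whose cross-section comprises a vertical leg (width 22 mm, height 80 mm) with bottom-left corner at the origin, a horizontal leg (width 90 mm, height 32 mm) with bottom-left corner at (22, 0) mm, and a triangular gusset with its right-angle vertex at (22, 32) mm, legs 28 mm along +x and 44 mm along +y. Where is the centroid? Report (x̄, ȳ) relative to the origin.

x̄ = 44.07 mm, ȳ = 27.63 mm

vertical leg: A = 22 × 80 = 1760.00, centroid at (11.00, 40.00).
horizontal leg: A = 90 × 32 = 2880.00, centroid at (67.00, 16.00).
gusset: A = ½·28·44 = 616.00, centroid at (31.33, 46.67).
ΣA = 5256.00 mm², ΣAx̄ = 231621.33 mm³, ΣAȳ = 145226.67 mm³.
x̄ = 231621.33/5256.00 = 44.07 mm; ȳ = 145226.67/5256.00 = 27.63 mm.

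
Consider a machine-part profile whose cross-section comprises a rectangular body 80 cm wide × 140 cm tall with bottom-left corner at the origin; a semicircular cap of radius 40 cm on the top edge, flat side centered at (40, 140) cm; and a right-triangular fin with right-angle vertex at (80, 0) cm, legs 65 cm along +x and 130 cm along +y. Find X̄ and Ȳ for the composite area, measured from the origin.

X̄ = 54.52 cm, Ȳ = 75.91 cm

rectangular body: A = 80 × 140 = 11200.00, centroid at (40.00, 70.00).
semicircular top: A = ½π·40² = 2513.27, centroid at (40.00, 156.98).
triangular fin: A = ½·65·130 = 4225.00, centroid at (101.67, 43.33).
ΣA = 17938.27 cm²
ΣAX̄ = (11200.00)(40.00) + (2513.27)(40.00) + (4225.00)(101.67) = 978072.63 cm³
ΣAȲ = (11200.00)(70.00) + (2513.27)(156.98) + (4225.00)(43.33) = 1361608.38 cm³
X̄ = 978072.63 / 17938.27 = 54.52 cm
Ȳ = 1361608.38 / 17938.27 = 75.91 cm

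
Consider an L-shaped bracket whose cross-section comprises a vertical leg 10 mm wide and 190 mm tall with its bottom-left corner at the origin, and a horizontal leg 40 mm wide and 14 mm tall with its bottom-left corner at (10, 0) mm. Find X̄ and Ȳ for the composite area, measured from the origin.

X̄ = 10.69 mm, Ȳ = 74.97 mm

vertical leg: A = 10 × 190 = 1900.00, centroid at (5.00, 95.00).
horizontal leg: A = 40 × 14 = 560.00, centroid at (30.00, 7.00).
ΣA = 2460.00 mm²
ΣAX̄ = (1900.00)(5.00) + (560.00)(30.00) = 26300.00 mm³
ΣAȲ = (1900.00)(95.00) + (560.00)(7.00) = 184420.00 mm³
X̄ = 26300.00 / 2460.00 = 10.69 mm
Ȳ = 184420.00 / 2460.00 = 74.97 mm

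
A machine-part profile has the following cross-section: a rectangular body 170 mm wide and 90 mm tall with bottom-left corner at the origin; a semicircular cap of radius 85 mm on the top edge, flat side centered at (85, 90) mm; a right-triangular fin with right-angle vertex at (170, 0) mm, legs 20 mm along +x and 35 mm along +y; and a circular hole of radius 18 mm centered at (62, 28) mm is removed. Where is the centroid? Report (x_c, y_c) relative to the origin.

rectangular body: A = 170 × 90 = 15300.00, centroid at (85.00, 45.00).
semicircular top: A = ½π·85² = 11349.00, centroid at (85.00, 126.08).
triangular fin: A = ½·20·35 = 350.00, centroid at (176.67, 11.67).
hole: A = −π·18² = -1017.88, centroid at (62.00, 28.00).
ΣA = 25981.13 mm²
ΣAx_c = (15300.00)(85.00) + (11349.00)(85.00) + (350.00)(176.67) + (-1017.88)(62.00) = 2263890.31 mm³
ΣAy_c = (15300.00)(45.00) + (11349.00)(126.08) + (350.00)(11.67) + (-1017.88)(28.00) = 2094909.78 mm³
x_c = 2263890.31 / 25981.13 = 87.14 mm
y_c = 2094909.78 / 25981.13 = 80.63 mm

x_c = 87.14 mm, y_c = 80.63 mm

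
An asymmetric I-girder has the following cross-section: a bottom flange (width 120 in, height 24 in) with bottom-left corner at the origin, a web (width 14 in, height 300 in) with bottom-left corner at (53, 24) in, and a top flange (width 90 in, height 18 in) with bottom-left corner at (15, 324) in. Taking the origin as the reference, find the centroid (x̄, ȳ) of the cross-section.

Part | A | x̄ᵢ | ȳᵢ | A·x̄ᵢ | A·ȳᵢ
bottom flange | 2880.00 | 60.00 | 12.00 | 172800.00 | 34560.00
web | 4200.00 | 60.00 | 174.00 | 252000.00 | 730800.00
top flange | 1620.00 | 60.00 | 333.00 | 97200.00 | 539460.00
Σ | 8700.00 |  |  | 522000.00 | 1304820.00
x̄ = 522000.00 / 8700.00 = 60.00 in
ȳ = 1304820.00 / 8700.00 = 149.98 in

x̄ = 60.00 in, ȳ = 149.98 in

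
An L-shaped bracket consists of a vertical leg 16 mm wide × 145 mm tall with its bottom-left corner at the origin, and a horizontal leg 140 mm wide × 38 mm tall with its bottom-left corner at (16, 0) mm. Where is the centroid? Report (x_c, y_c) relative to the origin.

x_c = 62.31 mm, y_c = 35.25 mm

Part | A | x̄ᵢ | ȳᵢ | A·x̄ᵢ | A·ȳᵢ
vertical leg | 2320.00 | 8.00 | 72.50 | 18560.00 | 168200.00
horizontal leg | 5320.00 | 86.00 | 19.00 | 457520.00 | 101080.00
Σ | 7640.00 |  |  | 476080.00 | 269280.00
x_c = 476080.00 / 7640.00 = 62.31 mm
y_c = 269280.00 / 7640.00 = 35.25 mm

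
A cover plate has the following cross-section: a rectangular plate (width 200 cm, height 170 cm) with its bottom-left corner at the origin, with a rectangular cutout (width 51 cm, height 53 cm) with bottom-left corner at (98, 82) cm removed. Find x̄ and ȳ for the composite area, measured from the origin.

plate: A = 200 × 170 = 34000.00, centroid at (100.00, 85.00).
hole: A = −(51 × 53) = -2703.00, centroid at (123.50, 108.50).
ΣA = 31297.00 cm²
ΣAx̄ = (34000.00)(100.00) + (-2703.00)(123.50) = 3066179.50 cm³
ΣAȳ = (34000.00)(85.00) + (-2703.00)(108.50) = 2596724.50 cm³
x̄ = 3066179.50 / 31297.00 = 97.97 cm
ȳ = 2596724.50 / 31297.00 = 82.97 cm

x̄ = 97.97 cm, ȳ = 82.97 cm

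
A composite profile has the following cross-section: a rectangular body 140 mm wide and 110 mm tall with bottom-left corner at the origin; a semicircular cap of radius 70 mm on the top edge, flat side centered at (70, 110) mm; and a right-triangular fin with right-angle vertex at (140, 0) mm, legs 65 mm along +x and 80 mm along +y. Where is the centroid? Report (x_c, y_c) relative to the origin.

rectangular body: A = 140 × 110 = 15400.00, centroid at (70.00, 55.00).
semicircular top: A = ½π·70² = 7696.90, centroid at (70.00, 139.71).
triangular fin: A = ½·65·80 = 2600.00, centroid at (161.67, 26.67).
ΣA = 25696.90 mm², ΣAx_c = 2037116.47 mm³, ΣAy_c = 1991659.22 mm³.
x_c = 2037116.47/25696.90 = 79.27 mm; y_c = 1991659.22/25696.90 = 77.51 mm.

x_c = 79.27 mm, y_c = 77.51 mm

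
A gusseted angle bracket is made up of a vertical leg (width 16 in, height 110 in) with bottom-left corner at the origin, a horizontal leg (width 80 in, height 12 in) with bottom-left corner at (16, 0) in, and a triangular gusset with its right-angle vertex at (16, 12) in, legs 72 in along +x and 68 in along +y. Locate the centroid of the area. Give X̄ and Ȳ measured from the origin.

vertical leg: A = 16 × 110 = 1760.00, centroid at (8.00, 55.00).
horizontal leg: A = 80 × 12 = 960.00, centroid at (56.00, 6.00).
gusset: A = ½·72·68 = 2448.00, centroid at (40.00, 34.67).
ΣA = 5168.00 in², ΣAX̄ = 165760.00 in³, ΣAȲ = 187424.00 in³.
X̄ = 165760.00/5168.00 = 32.07 in; Ȳ = 187424.00/5168.00 = 36.27 in.

X̄ = 32.07 in, Ȳ = 36.27 in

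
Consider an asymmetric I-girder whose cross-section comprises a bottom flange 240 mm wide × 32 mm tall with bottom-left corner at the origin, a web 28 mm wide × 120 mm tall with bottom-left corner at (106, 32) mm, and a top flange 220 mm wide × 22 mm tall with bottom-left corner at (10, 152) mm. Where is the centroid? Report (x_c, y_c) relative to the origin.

x_c = 120.00 mm, y_c = 76.88 mm

Part | A | x̄ᵢ | ȳᵢ | A·x̄ᵢ | A·ȳᵢ
bottom flange | 7680.00 | 120.00 | 16.00 | 921600.00 | 122880.00
web | 3360.00 | 120.00 | 92.00 | 403200.00 | 309120.00
top flange | 4840.00 | 120.00 | 163.00 | 580800.00 | 788920.00
Σ | 15880.00 |  |  | 1905600.00 | 1220920.00
x_c = 1905600.00 / 15880.00 = 120.00 mm
y_c = 1220920.00 / 15880.00 = 76.88 mm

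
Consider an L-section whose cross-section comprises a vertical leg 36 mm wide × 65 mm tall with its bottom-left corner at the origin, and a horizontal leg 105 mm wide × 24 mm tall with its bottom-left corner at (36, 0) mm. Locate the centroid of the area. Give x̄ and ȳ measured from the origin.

Part | A | x̄ᵢ | ȳᵢ | A·x̄ᵢ | A·ȳᵢ
vertical leg | 2340.00 | 18.00 | 32.50 | 42120.00 | 76050.00
horizontal leg | 2520.00 | 88.50 | 12.00 | 223020.00 | 30240.00
Σ | 4860.00 |  |  | 265140.00 | 106290.00
x̄ = 265140.00 / 4860.00 = 54.56 mm
ȳ = 106290.00 / 4860.00 = 21.87 mm

x̄ = 54.56 mm, ȳ = 21.87 mm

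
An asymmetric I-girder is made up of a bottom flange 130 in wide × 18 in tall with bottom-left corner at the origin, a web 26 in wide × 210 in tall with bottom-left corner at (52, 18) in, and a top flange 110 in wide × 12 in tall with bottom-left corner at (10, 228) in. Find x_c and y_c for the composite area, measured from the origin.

bottom flange: A = 130 × 18 = 2340.00, centroid at (65.00, 9.00).
web: A = 26 × 210 = 5460.00, centroid at (65.00, 123.00).
top flange: A = 110 × 12 = 1320.00, centroid at (65.00, 234.00).
ΣA = 9120.00 in², ΣAx_c = 592800.00 in³, ΣAy_c = 1001520.00 in³.
x_c = 592800.00/9120.00 = 65.00 in; y_c = 1001520.00/9120.00 = 109.82 in.

x_c = 65.00 in, y_c = 109.82 in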